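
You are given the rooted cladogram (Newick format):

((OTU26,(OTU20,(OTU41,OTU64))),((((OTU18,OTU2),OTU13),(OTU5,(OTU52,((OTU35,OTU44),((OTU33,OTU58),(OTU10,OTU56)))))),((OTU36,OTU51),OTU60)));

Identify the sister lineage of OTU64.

OTU41

OTU64 attaches to the tree at the node subtending (OTU41,OTU64).
The other lineage descending from that same node — the sister group — is the single tip OTU41.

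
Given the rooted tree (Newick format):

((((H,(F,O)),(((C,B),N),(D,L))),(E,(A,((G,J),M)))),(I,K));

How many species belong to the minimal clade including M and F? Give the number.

13

The MRCA of M and F is the node subtending (((H,(F,O)),(((C,B),N),(D,L))),(E,(A,((G,J),M)))).
That clade contains 13 terminal taxa: A, B, C, D, E, F, G, H, J, L, M, N, O.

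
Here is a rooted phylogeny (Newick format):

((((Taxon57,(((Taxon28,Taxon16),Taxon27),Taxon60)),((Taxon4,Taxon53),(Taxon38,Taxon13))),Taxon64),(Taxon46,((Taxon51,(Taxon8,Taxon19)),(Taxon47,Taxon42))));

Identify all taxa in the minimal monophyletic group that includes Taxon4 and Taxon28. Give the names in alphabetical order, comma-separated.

Tracing Taxon4: it sits inside (Taxon4,Taxon53).
Tracing Taxon28: it sits inside (Taxon28,Taxon16).
The smallest clade enclosing both is ((Taxon57,(((Taxon28,Taxon16),Taxon27),Taxon60)),((Taxon4,Taxon53),(Taxon38,Taxon13))); the answer is its 9 terminal taxa in alphabetical order.

Taxon13, Taxon16, Taxon27, Taxon28, Taxon38, Taxon4, Taxon53, Taxon57, Taxon60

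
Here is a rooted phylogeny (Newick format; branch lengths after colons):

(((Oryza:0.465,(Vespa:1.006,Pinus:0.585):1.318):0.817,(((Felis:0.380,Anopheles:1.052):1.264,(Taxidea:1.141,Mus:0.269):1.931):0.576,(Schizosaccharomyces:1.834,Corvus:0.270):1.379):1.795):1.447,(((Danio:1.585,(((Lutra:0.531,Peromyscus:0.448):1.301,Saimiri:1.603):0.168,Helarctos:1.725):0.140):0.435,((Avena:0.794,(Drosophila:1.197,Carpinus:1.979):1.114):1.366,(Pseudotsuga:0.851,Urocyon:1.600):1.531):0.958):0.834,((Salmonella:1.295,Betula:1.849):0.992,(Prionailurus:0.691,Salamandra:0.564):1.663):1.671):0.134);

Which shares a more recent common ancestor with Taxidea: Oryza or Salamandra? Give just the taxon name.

Oryza

The MRCA of Taxidea and Oryza subtends ((Oryza,(Vespa,Pinus)),(((Felis,Anopheles),(Taxidea,Mus)),(Schizosaccharomyces,Corvus))) (9 taxa).
The MRCA of Taxidea and Salamandra is the root, subtending the entire tree (23 taxa).
The first is nested inside the second, so Taxidea shares a more recent common ancestor with Oryza.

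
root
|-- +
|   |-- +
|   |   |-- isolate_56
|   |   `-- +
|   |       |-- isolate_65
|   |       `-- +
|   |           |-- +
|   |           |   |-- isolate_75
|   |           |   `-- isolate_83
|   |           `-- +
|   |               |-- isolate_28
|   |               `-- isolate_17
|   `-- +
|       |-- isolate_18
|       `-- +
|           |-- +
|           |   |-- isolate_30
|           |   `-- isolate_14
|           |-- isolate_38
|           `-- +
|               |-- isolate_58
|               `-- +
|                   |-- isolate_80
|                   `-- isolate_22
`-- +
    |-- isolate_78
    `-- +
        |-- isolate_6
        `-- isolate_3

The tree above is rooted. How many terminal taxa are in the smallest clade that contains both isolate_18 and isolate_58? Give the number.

The MRCA of isolate_18 and isolate_58 is the node subtending (isolate_18,((isolate_30,isolate_14),isolate_38,(isolate_58,(isolate_80,isolate_22)))).
That clade contains 7 terminal taxa: isolate_14, isolate_18, isolate_22, isolate_30, isolate_38, isolate_58, isolate_80.

7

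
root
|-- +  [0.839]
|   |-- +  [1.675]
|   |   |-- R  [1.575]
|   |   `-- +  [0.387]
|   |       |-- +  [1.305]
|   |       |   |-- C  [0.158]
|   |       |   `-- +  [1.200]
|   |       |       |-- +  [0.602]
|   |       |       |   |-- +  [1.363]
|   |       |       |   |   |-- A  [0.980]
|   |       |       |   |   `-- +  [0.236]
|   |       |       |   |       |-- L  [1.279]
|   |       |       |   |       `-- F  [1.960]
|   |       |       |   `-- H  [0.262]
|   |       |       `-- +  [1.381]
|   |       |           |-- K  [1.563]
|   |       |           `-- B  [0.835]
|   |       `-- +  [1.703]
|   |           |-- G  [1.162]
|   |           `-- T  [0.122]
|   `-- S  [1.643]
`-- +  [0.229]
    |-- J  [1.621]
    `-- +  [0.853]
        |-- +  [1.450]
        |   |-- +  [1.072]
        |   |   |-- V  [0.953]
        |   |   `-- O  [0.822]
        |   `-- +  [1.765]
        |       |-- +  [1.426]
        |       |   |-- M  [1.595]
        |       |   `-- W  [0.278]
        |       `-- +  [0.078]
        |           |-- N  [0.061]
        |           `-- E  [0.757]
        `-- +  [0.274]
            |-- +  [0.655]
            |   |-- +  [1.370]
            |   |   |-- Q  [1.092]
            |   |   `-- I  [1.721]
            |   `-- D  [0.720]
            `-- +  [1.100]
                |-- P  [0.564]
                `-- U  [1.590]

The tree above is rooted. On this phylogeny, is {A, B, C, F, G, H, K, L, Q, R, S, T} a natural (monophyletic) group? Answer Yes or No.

No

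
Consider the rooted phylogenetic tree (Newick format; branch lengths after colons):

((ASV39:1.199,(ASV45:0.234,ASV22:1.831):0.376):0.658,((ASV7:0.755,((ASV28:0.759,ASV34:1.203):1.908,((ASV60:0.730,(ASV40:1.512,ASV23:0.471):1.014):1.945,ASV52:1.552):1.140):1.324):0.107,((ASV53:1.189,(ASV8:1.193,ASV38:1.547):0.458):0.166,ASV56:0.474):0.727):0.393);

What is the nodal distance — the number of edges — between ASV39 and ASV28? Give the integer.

The MRCA of ASV39 and ASV28 is the root of the tree.
From ASV39 up to that node: 2 branches. From ASV28 up to the same node: 5 branches. Total: 2 + 5 = 7.

7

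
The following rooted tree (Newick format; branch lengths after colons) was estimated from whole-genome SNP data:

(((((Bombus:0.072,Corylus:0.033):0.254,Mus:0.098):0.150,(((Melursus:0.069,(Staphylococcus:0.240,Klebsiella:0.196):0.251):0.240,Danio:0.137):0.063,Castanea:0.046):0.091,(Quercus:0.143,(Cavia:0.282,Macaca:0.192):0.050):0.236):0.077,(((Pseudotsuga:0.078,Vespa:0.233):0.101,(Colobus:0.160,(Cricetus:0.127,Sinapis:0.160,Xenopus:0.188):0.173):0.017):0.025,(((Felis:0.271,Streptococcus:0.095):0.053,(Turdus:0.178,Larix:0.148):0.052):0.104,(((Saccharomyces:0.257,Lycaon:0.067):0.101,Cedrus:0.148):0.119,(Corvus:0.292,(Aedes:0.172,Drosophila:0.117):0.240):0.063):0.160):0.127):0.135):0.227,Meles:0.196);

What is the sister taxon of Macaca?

Cavia

Macaca attaches to the tree at the node subtending (Cavia,Macaca).
The other lineage descending from that same node — the sister group — is the single tip Cavia.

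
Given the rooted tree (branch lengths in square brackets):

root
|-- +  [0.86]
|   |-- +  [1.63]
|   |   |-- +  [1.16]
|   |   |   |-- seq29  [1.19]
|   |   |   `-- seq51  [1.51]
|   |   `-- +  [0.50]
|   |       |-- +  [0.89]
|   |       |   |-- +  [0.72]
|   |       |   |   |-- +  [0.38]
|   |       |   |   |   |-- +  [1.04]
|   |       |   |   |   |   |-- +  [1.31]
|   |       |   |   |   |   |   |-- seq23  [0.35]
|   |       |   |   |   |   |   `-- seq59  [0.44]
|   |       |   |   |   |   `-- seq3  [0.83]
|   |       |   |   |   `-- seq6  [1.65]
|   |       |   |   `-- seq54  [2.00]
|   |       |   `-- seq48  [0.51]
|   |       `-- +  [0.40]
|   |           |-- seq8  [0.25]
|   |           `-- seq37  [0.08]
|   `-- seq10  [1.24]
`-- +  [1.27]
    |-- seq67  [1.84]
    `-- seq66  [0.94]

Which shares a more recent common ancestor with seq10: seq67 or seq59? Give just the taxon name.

The MRCA of seq10 and seq59 subtends (((seq29,seq51),((((((seq23,seq59),seq3),seq6),seq54),seq48),(seq8,seq37))),seq10) (11 taxa).
The MRCA of seq10 and seq67 is the root, subtending the entire tree (13 taxa).
The first is nested inside the second, so seq10 shares a more recent common ancestor with seq59.

seq59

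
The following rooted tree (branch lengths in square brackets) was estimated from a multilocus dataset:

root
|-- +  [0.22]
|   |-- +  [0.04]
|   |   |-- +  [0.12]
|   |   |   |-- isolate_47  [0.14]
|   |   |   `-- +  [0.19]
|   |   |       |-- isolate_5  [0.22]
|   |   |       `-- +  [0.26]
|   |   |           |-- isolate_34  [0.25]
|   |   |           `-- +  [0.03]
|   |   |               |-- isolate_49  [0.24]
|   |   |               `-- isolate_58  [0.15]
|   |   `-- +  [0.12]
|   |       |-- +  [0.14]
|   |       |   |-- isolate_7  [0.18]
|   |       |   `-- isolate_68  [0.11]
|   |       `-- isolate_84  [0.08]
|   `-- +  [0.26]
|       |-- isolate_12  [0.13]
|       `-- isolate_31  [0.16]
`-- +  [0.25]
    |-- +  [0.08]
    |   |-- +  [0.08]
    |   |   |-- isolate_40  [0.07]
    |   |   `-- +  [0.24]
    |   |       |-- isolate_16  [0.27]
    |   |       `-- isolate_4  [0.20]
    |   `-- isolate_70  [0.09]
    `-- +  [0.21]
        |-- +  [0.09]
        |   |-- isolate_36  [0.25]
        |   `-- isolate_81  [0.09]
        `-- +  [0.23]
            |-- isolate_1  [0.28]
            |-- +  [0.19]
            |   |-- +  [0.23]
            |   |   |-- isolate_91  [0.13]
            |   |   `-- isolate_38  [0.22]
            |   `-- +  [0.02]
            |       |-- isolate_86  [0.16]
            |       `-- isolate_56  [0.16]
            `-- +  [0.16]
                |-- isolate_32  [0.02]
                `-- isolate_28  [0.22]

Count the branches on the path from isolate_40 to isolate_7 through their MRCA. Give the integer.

9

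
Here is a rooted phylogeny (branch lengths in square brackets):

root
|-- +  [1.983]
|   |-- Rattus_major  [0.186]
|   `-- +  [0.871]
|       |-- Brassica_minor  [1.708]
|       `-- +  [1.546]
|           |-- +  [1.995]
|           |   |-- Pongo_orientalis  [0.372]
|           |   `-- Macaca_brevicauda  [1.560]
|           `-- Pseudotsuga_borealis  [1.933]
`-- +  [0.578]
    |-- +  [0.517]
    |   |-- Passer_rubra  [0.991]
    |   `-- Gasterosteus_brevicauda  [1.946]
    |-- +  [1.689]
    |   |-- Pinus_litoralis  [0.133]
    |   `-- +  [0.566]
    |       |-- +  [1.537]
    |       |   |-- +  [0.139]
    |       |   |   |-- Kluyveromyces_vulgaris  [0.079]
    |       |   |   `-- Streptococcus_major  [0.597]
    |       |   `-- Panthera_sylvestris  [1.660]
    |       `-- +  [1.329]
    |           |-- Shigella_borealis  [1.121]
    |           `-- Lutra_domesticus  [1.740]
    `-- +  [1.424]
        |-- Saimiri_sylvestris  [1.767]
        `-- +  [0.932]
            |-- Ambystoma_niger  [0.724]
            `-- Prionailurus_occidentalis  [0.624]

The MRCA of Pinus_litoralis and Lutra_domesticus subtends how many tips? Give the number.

6

The MRCA of Pinus_litoralis and Lutra_domesticus is the node subtending (Pinus_litoralis,(((Kluyveromyces_vulgaris,Streptococcus_major),Panthera_sylvestris),(Shigella_borealis,Lutra_domesticus))).
That clade contains 6 terminal taxa: Kluyveromyces_vulgaris, Lutra_domesticus, Panthera_sylvestris, Pinus_litoralis, Shigella_borealis, Streptococcus_major.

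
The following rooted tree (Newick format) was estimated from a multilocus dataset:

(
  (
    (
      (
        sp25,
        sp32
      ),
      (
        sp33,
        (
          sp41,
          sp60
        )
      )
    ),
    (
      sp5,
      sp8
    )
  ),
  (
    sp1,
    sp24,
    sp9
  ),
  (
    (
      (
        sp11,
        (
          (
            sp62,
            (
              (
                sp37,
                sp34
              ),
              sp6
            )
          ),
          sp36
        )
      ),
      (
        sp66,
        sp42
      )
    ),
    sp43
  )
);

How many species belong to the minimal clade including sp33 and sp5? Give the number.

7

The MRCA of sp33 and sp5 is the node subtending (((sp25,sp32),(sp33,(sp41,sp60))),(sp5,sp8)).
That clade contains 7 terminal taxa: sp25, sp32, sp33, sp41, sp5, sp60, sp8.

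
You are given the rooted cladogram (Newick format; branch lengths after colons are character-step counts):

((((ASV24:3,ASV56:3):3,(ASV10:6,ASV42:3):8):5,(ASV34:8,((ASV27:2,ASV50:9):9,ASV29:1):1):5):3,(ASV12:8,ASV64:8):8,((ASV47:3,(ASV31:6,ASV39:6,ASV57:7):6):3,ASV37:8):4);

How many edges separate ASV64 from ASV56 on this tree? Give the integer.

6

The MRCA of ASV64 and ASV56 is the root of the tree.
From ASV64 up to that node: 2 branches. From ASV56 up to the same node: 4 branches. Total: 2 + 4 = 6.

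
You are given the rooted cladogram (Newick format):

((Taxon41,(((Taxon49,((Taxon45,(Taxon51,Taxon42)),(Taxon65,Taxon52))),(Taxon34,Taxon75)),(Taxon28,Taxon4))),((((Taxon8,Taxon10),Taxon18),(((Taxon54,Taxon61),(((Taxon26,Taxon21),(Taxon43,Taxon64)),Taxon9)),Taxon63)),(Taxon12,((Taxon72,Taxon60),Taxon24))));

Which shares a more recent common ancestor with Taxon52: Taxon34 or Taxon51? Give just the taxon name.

Taxon51

The MRCA of Taxon52 and Taxon51 subtends ((Taxon45,(Taxon51,Taxon42)),(Taxon65,Taxon52)) (5 taxa).
The MRCA of Taxon52 and Taxon34 subtends ((Taxon49,((Taxon45,(Taxon51,Taxon42)),(Taxon65,Taxon52))),(Taxon34,Taxon75)) (8 taxa).
The first is nested inside the second, so Taxon52 shares a more recent common ancestor with Taxon51.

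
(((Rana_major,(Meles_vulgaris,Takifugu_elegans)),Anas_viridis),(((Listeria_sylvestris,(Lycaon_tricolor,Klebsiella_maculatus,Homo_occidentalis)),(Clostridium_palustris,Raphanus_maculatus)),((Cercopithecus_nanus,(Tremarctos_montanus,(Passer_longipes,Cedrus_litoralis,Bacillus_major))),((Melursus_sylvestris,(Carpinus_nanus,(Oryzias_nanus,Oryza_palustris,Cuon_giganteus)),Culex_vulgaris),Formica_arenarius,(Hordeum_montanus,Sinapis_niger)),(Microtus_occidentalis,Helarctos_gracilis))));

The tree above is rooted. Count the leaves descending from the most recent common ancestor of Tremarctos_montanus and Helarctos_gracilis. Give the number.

The MRCA of Tremarctos_montanus and Helarctos_gracilis is the node subtending ((Cercopithecus_nanus,(Tremarctos_montanus,(Passer_longipes,Cedrus_litoralis,Bacillus_major))),((Melursus_sylvestris,(Carpinus_nanus,(Oryzias_nanus,Oryza_palustris,Cuon_giganteus)),Culex_vulgaris),Formica_arenarius,(Hordeum_montanus,Sinapis_niger)),(Microtus_occidentalis,Helarctos_gracilis)).
That clade contains 16 terminal taxa: Bacillus_major, Carpinus_nanus, Cedrus_litoralis, Cercopithecus_nanus, Culex_vulgaris, Cuon_giganteus, Formica_arenarius, Helarctos_gracilis, Hordeum_montanus, Melursus_sylvestris, Microtus_occidentalis, Oryza_palustris, Oryzias_nanus, Passer_longipes, Sinapis_niger, Tremarctos_montanus.

16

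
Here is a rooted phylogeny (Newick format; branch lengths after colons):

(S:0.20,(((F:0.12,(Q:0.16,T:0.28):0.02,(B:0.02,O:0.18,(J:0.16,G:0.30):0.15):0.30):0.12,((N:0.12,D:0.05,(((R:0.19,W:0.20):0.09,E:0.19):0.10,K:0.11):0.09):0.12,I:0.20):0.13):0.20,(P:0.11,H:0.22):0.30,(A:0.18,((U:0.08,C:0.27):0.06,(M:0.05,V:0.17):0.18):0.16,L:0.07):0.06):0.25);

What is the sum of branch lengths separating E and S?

The path runs E → … → MRCA → … → S; the MRCA is the root of the tree.
Branch lengths along that path: 0.19 + 0.10 + 0.09 + 0.12 + 0.13 + 0.20 + 0.25 + 0.20 = 1.28.

1.28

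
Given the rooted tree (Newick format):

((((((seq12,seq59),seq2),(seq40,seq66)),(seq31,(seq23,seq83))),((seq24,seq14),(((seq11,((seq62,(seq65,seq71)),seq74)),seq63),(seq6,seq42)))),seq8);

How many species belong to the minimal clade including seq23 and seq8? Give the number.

The MRCA of seq23 and seq8 is the root, so the clade is the entire tree.
That clade contains 19 terminal taxa: seq11, seq12, seq14, seq2, seq23, seq24, seq31, seq40, seq42, seq59, seq6, seq62, seq63, seq65, seq66, seq71, seq74, seq8, seq83.

19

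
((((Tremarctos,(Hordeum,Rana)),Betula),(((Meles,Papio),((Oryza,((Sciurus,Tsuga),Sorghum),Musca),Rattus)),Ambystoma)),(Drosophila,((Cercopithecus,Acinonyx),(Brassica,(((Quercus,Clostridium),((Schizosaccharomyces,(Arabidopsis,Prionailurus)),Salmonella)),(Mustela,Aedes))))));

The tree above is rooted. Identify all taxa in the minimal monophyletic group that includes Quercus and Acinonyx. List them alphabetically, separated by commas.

Tracing Quercus: it sits inside (Quercus,Clostridium).
Tracing Acinonyx: it sits inside (Cercopithecus,Acinonyx).
The smallest clade enclosing both is ((Cercopithecus,Acinonyx),(Brassica,(((Quercus,Clostridium),((Schizosaccharomyces,(Arabidopsis,Prionailurus)),Salmonella)),(Mustela,Aedes)))); the answer is its 11 terminal taxa in alphabetical order.

Acinonyx, Aedes, Arabidopsis, Brassica, Cercopithecus, Clostridium, Mustela, Prionailurus, Quercus, Salmonella, Schizosaccharomyces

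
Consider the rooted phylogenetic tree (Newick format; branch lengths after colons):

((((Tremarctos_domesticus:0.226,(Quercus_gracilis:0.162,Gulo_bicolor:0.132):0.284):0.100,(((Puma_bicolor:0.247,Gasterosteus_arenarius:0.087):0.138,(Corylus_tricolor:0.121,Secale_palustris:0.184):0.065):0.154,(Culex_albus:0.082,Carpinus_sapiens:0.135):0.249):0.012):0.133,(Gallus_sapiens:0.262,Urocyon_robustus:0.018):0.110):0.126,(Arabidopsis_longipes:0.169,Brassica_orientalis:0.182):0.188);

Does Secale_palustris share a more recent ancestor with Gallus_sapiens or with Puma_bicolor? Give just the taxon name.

Puma_bicolor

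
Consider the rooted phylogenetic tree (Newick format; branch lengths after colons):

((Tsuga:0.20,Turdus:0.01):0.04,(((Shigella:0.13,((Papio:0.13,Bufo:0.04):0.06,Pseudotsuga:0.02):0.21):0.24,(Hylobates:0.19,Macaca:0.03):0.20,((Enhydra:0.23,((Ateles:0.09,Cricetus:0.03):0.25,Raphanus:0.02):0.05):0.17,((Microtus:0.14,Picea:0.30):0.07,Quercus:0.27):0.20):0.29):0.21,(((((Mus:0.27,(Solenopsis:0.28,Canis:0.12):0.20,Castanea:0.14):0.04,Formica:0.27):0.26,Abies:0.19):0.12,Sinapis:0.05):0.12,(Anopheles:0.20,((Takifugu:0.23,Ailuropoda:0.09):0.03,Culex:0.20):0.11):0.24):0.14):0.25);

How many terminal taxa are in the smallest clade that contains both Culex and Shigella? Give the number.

24

The MRCA of Culex and Shigella is the node subtending (((Shigella,((Papio,Bufo),Pseudotsuga)),(Hylobates,Macaca),((Enhydra,((Ateles,Cricetus),Raphanus)),((Microtus,Picea),Quercus))),(((((Mus,(Solenopsis,Canis),Castanea),Formica),Abies),Sinapis),(Anopheles,((Takifugu,Ailuropoda),Culex)))).
That clade contains 24 terminal taxa: Abies, Ailuropoda, Anopheles, Ateles, Bufo, Canis, Castanea, Cricetus, Culex, Enhydra, Formica, Hylobates, Macaca, Microtus, Mus, Papio, Picea, Pseudotsuga, Quercus, Raphanus, Shigella, Sinapis, Solenopsis, Takifugu.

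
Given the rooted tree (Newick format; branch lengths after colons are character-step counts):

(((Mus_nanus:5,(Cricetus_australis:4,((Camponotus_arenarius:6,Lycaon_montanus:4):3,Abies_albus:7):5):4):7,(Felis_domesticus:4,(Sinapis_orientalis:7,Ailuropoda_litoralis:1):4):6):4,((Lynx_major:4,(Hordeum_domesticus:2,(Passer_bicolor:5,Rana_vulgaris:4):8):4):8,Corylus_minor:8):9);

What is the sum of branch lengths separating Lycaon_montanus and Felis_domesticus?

33

The path runs Lycaon_montanus → … → MRCA → … → Felis_domesticus; the MRCA is the node subtending ((Mus_nanus,(Cricetus_australis,((Camponotus_arenarius,Lycaon_montanus),Abies_albus))),(Felis_domesticus,(Sinapis_orientalis,Ailuropoda_litoralis))).
Branch lengths along that path: 4 + 3 + 5 + 4 + 7 + 6 + 4 = 33.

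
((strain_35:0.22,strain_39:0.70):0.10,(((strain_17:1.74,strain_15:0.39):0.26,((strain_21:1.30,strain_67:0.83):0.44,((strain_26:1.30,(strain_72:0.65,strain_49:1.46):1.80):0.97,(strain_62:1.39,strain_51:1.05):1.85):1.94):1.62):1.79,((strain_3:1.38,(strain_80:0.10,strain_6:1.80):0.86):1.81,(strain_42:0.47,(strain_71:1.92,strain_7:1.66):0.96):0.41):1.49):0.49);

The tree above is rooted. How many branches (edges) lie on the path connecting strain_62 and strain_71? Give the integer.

9

The MRCA of strain_62 and strain_71 is the node subtending (((strain_17,strain_15),((strain_21,strain_67),((strain_26,(strain_72,strain_49)),(strain_62,strain_51)))),((strain_3,(strain_80,strain_6)),(strain_42,(strain_71,strain_7)))).
From strain_62 up to that node: 5 branches. From strain_71 up to the same node: 4 branches. Total: 5 + 4 = 9.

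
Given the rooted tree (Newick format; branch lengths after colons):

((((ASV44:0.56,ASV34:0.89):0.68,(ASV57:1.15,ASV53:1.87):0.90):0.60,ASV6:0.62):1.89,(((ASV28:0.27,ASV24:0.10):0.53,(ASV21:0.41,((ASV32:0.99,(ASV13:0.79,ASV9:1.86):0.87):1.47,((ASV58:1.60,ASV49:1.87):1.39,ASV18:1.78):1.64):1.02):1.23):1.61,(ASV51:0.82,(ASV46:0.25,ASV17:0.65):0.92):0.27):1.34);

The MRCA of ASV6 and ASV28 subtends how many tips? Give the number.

The MRCA of ASV6 and ASV28 is the root, so the clade is the entire tree.
That clade contains 17 terminal taxa: ASV13, ASV17, ASV18, ASV21, ASV24, ASV28, ASV32, ASV34, ASV44, ASV46, ASV49, ASV51, ASV53, ASV57, ASV58, ASV6, ASV9.

17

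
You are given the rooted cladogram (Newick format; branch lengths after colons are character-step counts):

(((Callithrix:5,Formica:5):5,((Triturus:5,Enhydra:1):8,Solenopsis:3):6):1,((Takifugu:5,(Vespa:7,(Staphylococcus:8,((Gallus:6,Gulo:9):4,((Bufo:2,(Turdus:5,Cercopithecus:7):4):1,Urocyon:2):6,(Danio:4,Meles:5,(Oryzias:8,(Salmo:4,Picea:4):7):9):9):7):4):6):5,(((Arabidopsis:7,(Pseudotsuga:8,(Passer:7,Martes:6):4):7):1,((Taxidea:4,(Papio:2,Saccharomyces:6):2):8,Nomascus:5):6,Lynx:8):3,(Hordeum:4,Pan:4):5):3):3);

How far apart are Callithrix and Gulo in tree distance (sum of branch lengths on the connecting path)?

49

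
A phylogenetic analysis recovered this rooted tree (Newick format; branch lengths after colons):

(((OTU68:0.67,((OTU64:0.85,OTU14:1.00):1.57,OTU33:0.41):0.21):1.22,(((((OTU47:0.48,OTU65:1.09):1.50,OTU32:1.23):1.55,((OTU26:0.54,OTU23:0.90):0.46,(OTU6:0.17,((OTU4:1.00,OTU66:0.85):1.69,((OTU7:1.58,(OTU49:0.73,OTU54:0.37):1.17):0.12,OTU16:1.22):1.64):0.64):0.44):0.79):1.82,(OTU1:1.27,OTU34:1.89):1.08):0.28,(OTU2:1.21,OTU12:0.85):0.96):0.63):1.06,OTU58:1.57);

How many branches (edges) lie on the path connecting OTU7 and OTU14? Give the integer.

13

The MRCA of OTU7 and OTU14 is the node subtending ((OTU68,((OTU64,OTU14),OTU33)),(((((OTU47,OTU65),OTU32),((OTU26,OTU23),(OTU6,((OTU4,OTU66),((OTU7,(OTU49,OTU54)),OTU16))))),(OTU1,OTU34)),(OTU2,OTU12))).
From OTU7 up to that node: 9 branches. From OTU14 up to the same node: 4 branches. Total: 9 + 4 = 13.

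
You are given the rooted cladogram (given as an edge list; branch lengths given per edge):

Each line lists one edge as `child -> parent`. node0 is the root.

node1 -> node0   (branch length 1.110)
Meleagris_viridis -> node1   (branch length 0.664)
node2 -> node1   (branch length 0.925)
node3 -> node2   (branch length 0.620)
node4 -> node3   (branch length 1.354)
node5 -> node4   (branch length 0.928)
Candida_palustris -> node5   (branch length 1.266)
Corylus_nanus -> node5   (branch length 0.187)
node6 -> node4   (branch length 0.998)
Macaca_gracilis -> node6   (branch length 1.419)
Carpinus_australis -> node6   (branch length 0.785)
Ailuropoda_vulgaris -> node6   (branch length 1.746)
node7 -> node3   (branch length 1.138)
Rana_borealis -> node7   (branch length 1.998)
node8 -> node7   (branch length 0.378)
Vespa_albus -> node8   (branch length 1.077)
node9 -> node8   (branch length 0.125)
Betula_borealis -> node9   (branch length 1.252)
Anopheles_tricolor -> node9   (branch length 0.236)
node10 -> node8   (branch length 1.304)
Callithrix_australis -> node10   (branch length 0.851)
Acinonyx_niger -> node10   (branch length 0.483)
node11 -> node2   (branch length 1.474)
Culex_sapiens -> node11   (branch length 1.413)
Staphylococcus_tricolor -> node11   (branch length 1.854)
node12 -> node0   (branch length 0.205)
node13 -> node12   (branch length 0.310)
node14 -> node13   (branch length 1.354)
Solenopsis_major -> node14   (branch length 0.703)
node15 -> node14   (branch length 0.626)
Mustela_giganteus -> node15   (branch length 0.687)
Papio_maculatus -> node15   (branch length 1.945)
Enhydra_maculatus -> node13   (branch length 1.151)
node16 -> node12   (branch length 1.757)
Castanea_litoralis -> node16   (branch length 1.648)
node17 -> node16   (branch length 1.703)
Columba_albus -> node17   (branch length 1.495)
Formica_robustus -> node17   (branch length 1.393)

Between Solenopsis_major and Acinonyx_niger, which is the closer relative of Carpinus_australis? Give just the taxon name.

The MRCA of Carpinus_australis and Acinonyx_niger subtends (((Candida_palustris,Corylus_nanus),(Macaca_gracilis,Carpinus_australis,Ailuropoda_vulgaris)),(Rana_borealis,(Vespa_albus,(Betula_borealis,Anopheles_tricolor),(Callithrix_australis,Acinonyx_niger)))) (11 taxa).
The MRCA of Carpinus_australis and Solenopsis_major is the root, subtending the entire tree (21 taxa).
The first is nested inside the second, so Carpinus_australis shares a more recent common ancestor with Acinonyx_niger.

Acinonyx_niger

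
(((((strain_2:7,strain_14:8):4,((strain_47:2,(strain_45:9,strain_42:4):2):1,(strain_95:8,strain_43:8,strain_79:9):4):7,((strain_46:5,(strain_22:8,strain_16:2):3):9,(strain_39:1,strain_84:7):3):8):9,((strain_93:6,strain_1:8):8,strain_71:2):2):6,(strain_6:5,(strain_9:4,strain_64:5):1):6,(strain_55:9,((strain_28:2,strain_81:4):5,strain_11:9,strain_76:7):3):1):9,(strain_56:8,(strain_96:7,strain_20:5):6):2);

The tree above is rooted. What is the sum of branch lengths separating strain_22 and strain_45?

The path runs strain_22 → … → MRCA → … → strain_45; the MRCA is the node subtending ((strain_2,strain_14),((strain_47,(strain_45,strain_42)),(strain_95,strain_43,strain_79)),((strain_46,(strain_22,strain_16)),(strain_39,strain_84))).
Branch lengths along that path: 8 + 3 + 9 + 8 + 7 + 1 + 2 + 9 = 47.

47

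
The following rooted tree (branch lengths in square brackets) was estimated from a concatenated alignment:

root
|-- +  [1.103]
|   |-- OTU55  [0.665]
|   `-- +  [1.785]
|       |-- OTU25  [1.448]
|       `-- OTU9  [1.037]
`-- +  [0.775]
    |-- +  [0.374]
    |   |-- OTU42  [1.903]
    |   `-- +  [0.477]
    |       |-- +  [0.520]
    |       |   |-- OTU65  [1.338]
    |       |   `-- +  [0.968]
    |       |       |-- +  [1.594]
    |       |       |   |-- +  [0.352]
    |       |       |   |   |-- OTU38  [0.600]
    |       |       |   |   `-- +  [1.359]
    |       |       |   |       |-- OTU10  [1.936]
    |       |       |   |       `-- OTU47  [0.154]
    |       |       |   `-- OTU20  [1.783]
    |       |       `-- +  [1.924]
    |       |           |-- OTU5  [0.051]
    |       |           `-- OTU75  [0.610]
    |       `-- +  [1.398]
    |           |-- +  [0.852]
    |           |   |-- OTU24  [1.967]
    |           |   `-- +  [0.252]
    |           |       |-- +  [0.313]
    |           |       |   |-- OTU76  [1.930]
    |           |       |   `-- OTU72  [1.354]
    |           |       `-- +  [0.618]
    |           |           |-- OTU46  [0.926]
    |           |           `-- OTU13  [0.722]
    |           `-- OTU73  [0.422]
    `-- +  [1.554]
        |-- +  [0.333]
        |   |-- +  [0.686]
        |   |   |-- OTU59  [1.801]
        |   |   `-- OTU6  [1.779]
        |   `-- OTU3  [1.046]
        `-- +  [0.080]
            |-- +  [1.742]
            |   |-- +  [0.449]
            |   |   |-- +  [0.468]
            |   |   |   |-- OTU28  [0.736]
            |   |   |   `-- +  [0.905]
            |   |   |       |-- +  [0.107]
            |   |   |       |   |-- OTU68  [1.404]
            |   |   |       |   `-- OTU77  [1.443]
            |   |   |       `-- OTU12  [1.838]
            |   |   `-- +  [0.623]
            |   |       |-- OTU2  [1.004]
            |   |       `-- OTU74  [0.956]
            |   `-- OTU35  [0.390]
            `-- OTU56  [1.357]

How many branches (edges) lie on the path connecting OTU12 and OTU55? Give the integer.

10

The MRCA of OTU12 and OTU55 is the root of the tree.
From OTU12 up to that node: 8 branches. From OTU55 up to the same node: 2 branches. Total: 8 + 2 = 10.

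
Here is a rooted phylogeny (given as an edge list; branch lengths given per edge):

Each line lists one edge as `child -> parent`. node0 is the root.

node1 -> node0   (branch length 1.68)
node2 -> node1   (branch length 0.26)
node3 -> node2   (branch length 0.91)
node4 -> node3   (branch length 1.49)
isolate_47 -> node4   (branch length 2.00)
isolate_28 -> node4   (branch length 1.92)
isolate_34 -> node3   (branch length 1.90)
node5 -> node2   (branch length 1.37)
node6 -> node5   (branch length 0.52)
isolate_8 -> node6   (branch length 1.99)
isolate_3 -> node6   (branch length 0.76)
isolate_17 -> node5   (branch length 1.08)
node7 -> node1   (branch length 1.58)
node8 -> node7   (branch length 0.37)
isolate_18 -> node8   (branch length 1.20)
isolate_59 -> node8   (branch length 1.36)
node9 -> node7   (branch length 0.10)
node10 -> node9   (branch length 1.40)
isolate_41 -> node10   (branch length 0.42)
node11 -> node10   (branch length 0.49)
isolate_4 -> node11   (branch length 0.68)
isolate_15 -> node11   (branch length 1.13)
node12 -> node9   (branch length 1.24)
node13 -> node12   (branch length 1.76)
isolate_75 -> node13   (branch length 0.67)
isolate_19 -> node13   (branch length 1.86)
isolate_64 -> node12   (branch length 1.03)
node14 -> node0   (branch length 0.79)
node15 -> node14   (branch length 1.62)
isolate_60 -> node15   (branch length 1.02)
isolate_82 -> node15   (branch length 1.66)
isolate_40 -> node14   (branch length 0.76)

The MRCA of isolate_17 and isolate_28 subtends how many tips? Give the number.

6

The MRCA of isolate_17 and isolate_28 is the node subtending (((isolate_47,isolate_28),isolate_34),((isolate_8,isolate_3),isolate_17)).
That clade contains 6 terminal taxa: isolate_17, isolate_28, isolate_3, isolate_34, isolate_47, isolate_8.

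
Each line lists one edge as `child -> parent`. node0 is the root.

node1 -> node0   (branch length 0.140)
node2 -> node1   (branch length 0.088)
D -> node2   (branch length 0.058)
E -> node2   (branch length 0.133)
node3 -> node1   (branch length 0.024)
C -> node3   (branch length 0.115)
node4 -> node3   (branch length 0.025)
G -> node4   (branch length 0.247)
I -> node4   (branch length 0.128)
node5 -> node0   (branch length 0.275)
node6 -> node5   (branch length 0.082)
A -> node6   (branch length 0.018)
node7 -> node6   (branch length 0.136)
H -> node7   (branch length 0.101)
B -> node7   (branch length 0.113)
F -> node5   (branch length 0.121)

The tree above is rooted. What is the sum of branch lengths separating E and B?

The path runs E → … → MRCA → … → B; the MRCA is the root of the tree.
Branch lengths along that path: 0.133 + 0.088 + 0.140 + 0.275 + 0.082 + 0.136 + 0.113 = 0.967.

0.967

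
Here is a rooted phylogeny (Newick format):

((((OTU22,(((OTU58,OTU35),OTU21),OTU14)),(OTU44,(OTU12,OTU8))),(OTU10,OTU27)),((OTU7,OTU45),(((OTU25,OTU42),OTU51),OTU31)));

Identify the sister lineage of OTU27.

OTU27 attaches to the tree at the node subtending (OTU10,OTU27).
The other lineage descending from that same node — the sister group — is the single tip OTU10.

OTU10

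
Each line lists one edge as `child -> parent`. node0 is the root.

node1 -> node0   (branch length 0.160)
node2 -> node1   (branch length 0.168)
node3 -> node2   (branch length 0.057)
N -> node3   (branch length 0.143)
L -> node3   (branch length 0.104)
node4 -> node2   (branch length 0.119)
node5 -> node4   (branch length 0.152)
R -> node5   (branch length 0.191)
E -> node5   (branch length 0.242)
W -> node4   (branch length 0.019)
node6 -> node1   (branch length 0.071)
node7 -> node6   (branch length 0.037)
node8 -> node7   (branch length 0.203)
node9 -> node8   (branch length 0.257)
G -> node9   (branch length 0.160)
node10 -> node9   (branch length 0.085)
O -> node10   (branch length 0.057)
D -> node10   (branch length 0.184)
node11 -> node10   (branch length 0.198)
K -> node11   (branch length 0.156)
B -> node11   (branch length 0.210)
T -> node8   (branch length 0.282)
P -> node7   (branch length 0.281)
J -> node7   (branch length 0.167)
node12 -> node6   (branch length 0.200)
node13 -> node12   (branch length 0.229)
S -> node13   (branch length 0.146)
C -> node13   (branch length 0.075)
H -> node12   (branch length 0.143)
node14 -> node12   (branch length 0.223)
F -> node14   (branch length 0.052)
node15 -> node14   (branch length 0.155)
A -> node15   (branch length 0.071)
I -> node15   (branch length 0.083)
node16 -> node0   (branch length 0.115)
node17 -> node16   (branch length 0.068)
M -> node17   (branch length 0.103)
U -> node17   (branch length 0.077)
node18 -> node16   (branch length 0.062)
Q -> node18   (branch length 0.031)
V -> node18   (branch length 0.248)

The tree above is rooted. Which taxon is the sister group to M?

U

M attaches to the tree at the node subtending (M,U).
The other lineage descending from that same node — the sister group — is the single tip U.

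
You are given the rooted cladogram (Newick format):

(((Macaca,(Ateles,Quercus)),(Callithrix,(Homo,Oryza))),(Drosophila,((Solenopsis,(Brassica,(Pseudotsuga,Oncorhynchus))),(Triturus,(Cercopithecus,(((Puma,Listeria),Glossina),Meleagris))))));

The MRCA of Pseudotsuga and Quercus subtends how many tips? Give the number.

The MRCA of Pseudotsuga and Quercus is the root, so the clade is the entire tree.
That clade contains 17 terminal taxa: Ateles, Brassica, Callithrix, Cercopithecus, Drosophila, Glossina, Homo, Listeria, Macaca, Meleagris, Oncorhynchus, Oryza, Pseudotsuga, Puma, Quercus, Solenopsis, Triturus.

17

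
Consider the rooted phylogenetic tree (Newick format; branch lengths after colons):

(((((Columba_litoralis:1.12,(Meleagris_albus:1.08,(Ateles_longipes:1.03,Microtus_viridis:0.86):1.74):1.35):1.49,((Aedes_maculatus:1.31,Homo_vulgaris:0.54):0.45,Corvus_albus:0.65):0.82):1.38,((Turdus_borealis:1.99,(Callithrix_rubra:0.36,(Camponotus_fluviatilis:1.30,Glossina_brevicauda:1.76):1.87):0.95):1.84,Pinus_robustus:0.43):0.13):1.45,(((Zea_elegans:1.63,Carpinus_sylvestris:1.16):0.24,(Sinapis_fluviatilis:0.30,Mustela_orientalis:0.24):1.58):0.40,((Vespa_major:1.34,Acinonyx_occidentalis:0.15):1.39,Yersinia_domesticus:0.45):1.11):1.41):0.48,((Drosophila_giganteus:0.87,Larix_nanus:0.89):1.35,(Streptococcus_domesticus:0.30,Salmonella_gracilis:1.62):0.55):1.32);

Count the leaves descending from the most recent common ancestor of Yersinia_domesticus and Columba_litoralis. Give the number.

19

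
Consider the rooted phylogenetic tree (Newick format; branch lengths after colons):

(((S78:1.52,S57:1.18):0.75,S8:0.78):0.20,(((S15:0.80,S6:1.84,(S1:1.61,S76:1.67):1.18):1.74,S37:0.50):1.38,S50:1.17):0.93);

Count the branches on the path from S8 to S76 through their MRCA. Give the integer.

The MRCA of S8 and S76 is the root of the tree.
From S8 up to that node: 2 branches. From S76 up to the same node: 5 branches. Total: 2 + 5 = 7.

7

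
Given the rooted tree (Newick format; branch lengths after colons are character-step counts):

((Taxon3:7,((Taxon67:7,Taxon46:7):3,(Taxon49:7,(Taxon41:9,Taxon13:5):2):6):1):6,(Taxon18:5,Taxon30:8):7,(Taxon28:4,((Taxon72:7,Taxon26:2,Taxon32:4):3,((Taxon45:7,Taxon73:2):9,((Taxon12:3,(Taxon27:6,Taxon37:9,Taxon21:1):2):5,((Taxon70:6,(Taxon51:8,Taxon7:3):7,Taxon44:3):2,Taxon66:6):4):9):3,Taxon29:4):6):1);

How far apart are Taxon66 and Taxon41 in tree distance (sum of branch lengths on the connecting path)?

53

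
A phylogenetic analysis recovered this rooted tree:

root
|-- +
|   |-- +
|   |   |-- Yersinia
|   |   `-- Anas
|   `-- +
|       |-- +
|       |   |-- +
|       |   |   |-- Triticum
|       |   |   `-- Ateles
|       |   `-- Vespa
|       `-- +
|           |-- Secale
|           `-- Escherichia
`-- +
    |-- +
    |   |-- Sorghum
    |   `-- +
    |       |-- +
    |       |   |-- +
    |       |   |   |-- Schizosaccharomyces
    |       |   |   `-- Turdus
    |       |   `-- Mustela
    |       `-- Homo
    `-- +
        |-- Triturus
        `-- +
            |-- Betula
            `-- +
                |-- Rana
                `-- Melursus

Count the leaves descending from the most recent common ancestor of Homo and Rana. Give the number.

9

The MRCA of Homo and Rana is the node subtending ((Sorghum,(((Schizosaccharomyces,Turdus),Mustela),Homo)),(Triturus,(Betula,(Rana,Melursus)))).
That clade contains 9 terminal taxa: Betula, Homo, Melursus, Mustela, Rana, Schizosaccharomyces, Sorghum, Triturus, Turdus.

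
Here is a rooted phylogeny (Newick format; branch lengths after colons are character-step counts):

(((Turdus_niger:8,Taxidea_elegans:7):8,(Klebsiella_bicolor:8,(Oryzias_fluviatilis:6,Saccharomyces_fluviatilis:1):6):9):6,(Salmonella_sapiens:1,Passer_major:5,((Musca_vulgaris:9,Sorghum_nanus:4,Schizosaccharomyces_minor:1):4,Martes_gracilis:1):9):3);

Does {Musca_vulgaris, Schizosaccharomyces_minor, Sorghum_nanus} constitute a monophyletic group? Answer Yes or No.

Yes

The most recent common ancestor of these taxa subtends (Musca_vulgaris,Sorghum_nanus,Schizosaccharomyces_minor).
That clade has exactly 3 tips — every listed taxon and nothing else — so the group is monophyletic.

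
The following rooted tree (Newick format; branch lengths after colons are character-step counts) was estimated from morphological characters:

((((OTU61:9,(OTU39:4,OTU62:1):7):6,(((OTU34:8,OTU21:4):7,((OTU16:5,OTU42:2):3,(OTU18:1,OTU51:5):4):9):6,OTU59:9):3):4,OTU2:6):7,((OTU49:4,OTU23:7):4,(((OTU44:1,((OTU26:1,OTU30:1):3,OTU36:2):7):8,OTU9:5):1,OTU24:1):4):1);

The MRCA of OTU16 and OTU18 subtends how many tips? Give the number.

4

The MRCA of OTU16 and OTU18 is the node subtending ((OTU16,OTU42),(OTU18,OTU51)).
That clade contains 4 terminal taxa: OTU16, OTU18, OTU42, OTU51.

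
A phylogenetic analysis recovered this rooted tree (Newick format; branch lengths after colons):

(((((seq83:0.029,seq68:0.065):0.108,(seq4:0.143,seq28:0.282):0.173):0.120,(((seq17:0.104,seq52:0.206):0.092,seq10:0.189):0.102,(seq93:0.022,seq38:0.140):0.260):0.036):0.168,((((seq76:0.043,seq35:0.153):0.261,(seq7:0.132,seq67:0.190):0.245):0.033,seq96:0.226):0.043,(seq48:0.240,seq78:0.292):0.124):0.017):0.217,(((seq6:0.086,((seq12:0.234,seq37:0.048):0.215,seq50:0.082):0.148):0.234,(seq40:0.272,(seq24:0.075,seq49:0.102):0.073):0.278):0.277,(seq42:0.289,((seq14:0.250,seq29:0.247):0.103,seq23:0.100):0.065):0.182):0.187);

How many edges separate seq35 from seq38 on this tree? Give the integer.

9

The MRCA of seq35 and seq38 is the node subtending ((((seq83,seq68),(seq4,seq28)),(((seq17,seq52),seq10),(seq93,seq38))),((((seq76,seq35),(seq7,seq67)),seq96),(seq48,seq78))).
From seq35 up to that node: 5 branches. From seq38 up to the same node: 4 branches. Total: 5 + 4 = 9.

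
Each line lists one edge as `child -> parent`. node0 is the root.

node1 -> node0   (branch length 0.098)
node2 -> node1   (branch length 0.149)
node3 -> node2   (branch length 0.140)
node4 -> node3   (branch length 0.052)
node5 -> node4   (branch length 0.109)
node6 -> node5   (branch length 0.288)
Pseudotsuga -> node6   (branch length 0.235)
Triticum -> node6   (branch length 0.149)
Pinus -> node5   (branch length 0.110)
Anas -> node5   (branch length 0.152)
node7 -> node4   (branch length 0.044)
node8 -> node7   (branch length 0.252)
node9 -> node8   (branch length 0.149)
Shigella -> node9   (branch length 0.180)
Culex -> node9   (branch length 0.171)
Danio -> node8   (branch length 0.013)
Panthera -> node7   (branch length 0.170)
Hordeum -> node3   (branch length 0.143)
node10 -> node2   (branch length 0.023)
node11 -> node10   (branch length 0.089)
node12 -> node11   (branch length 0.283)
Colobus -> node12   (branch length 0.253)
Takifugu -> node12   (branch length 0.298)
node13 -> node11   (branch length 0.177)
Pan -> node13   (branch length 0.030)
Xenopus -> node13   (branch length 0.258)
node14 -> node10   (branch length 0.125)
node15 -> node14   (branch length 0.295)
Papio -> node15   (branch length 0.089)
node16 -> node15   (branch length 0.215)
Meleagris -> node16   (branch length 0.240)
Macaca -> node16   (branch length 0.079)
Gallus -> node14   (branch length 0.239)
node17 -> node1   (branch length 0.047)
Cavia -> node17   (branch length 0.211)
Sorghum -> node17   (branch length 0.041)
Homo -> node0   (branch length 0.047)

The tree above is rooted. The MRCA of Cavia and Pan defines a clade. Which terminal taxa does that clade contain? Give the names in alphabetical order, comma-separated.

Anas, Cavia, Colobus, Culex, Danio, Gallus, Hordeum, Macaca, Meleagris, Pan, Panthera, Papio, Pinus, Pseudotsuga, Shigella, Sorghum, Takifugu, Triticum, Xenopus

Tracing Cavia: it sits inside (Cavia,Sorghum).
Tracing Pan: it sits inside (Pan,Xenopus).
The smallest clade enclosing both is ((((((Pseudotsuga,Triticum),Pinus,Anas),(((Shigella,Culex),Danio),Panthera)),Hordeum),(((Colobus,Takifugu),(Pan,Xenopus)),((Papio,(Meleagris,Macaca)),Gallus))),(Cavia,Sorghum)); the answer is its 19 terminal taxa in alphabetical order.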